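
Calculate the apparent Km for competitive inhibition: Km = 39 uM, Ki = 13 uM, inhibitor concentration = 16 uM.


Km_app = Km * (1 + [I]/Ki)
Km_app = 39 * (1 + 16/13)
Km_app = 87.0 uM

87.0 uM


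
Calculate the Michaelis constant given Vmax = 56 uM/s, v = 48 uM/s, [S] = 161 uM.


Km = [S] * (Vmax - v) / v
Km = 161 * (56 - 48) / 48
Km = 26.8333 uM

26.8333 uM


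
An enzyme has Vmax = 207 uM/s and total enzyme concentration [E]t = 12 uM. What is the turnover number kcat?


kcat = Vmax / [E]t
kcat = 207 / 12
kcat = 17.25 s^-1

17.25 s^-1


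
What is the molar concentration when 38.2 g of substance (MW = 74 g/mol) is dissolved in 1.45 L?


C = (mass / MW) / volume
C = (38.2 / 74) / 1.45
C = 0.356 M

0.356 M


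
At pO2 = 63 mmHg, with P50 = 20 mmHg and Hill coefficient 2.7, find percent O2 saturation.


Y = pO2^n / (P50^n + pO2^n)
Y = 63^2.7 / (20^2.7 + 63^2.7)
Y = 95.68%

95.68%


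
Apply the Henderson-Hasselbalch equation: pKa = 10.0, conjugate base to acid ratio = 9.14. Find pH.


pH = pKa + log10([A-]/[HA])
pH = 10.0 + log10(9.14)
pH = 10.9609

10.9609


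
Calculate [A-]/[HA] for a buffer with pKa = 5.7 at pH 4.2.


[A-]/[HA] = 10^(pH - pKa)
= 10^(4.2 - 5.7)
= 0.0316

0.0316


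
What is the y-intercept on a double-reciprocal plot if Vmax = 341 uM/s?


y-intercept = 1/Vmax
= 1/341
= 0.0029 s/uM

0.0029 s/uM


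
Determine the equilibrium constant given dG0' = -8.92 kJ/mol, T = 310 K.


Keq = exp(-dG0 * 1000 / (R * T))
Keq = exp(-(-8.92) * 1000 / (8.314 * 310))
Keq = 31.8467

31.8467


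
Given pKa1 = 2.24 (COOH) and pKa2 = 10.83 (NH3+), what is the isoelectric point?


pI = (pKa1 + pKa2) / 2
pI = (2.24 + 10.83) / 2
pI = 6.535

6.535


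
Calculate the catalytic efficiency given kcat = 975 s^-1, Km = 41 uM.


Catalytic efficiency = kcat / Km
= 975 / 41
= 23.7805 uM^-1*s^-1

23.7805 uM^-1*s^-1


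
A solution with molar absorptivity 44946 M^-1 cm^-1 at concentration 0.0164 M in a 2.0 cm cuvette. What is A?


A = epsilon * c * l
A = 44946 * 0.0164 * 2.0
A = 1474.2288

1474.2288


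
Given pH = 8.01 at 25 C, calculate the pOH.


pOH = 14 - pH
pOH = 14 - 8.01
pOH = 5.99

5.99


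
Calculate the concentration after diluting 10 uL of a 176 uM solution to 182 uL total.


C2 = C1 * V1 / V2
C2 = 176 * 10 / 182
C2 = 9.6703 uM

9.6703 uM


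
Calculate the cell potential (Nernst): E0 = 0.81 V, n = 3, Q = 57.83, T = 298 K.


E = E0 - (RT/nF) * ln(Q)
E = 0.81 - (8.314 * 298 / (3 * 96485)) * ln(57.83)
E = 0.7753 V

0.7753 V


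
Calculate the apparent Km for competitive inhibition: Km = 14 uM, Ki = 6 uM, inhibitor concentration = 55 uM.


Km_app = Km * (1 + [I]/Ki)
Km_app = 14 * (1 + 55/6)
Km_app = 142.3333 uM

142.3333 uM


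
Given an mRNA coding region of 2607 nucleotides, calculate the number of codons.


codons = nucleotides / 3
codons = 2607 / 3 = 869

869


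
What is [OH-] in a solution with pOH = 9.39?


[OH-] = 10^(-pOH)
[OH-] = 10^(-9.39)
[OH-] = 4.074e-10 M

4.074e-10 M


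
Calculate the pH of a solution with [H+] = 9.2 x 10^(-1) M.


pH = -log10([H+])
pH = -log10(9.2 x 10^(-1))
pH = 0.0362

0.0362


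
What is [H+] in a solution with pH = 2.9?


[H+] = 10^(-pH)
[H+] = 10^(-2.9)
[H+] = 0.0013 M

0.0013 M


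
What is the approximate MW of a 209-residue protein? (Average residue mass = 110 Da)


MW = n_residues * 110 Da
MW = 209 * 110
MW = 22990 Da

22990 Da


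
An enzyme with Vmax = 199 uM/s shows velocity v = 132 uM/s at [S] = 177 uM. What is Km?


Km = [S] * (Vmax - v) / v
Km = 177 * (199 - 132) / 132
Km = 89.8409 uM

89.8409 uM


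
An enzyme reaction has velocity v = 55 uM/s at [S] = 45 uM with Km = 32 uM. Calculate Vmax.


Vmax = v * (Km + [S]) / [S]
Vmax = 55 * (32 + 45) / 45
Vmax = 94.1111 uM/s

94.1111 uM/s


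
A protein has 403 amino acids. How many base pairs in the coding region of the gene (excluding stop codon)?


Each amino acid = 1 codon = 3 bp
bp = 403 * 3 = 1209 bp

1209 bp


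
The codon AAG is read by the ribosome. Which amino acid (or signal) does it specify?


Standard genetic code lookup.
Codon AAG -> Lys

Lys


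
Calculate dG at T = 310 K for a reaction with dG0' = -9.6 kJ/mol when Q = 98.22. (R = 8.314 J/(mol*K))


dG = dG0' + RT * ln(Q) / 1000
dG = -9.6 + 8.314 * 310 * ln(98.22) / 1000
dG = 2.2228 kJ/mol

2.2228 kJ/mol


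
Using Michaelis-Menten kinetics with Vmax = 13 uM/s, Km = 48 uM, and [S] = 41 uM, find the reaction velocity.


v = Vmax * [S] / (Km + [S])
v = 13 * 41 / (48 + 41)
v = 5.9888 uM/s

5.9888 uM/s


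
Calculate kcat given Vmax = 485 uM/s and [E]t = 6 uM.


kcat = Vmax / [E]t
kcat = 485 / 6
kcat = 80.8333 s^-1

80.8333 s^-1


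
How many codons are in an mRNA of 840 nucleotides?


codons = nucleotides / 3
codons = 840 / 3 = 280

280


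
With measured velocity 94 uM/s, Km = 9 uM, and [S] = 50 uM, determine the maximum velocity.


Vmax = v * (Km + [S]) / [S]
Vmax = 94 * (9 + 50) / 50
Vmax = 110.92 uM/s

110.92 uM/s


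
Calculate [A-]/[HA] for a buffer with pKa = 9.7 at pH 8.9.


[A-]/[HA] = 10^(pH - pKa)
= 10^(8.9 - 9.7)
= 0.1585

0.1585


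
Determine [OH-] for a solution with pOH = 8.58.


[OH-] = 10^(-pOH)
[OH-] = 10^(-8.58)
[OH-] = 2.630e-09 M

2.630e-09 M


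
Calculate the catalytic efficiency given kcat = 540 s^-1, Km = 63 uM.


Catalytic efficiency = kcat / Km
= 540 / 63
= 8.5714 uM^-1*s^-1

8.5714 uM^-1*s^-1


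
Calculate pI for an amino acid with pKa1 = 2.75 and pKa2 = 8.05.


pI = (pKa1 + pKa2) / 2
pI = (2.75 + 8.05) / 2
pI = 5.4

5.4


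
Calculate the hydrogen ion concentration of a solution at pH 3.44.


[H+] = 10^(-pH)
[H+] = 10^(-3.44)
[H+] = 3.631e-04 M

3.631e-04 M


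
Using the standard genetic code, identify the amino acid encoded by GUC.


Standard genetic code lookup.
Codon GUC -> Val

Val


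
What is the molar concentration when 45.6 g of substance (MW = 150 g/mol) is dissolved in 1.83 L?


C = (mass / MW) / volume
C = (45.6 / 150) / 1.83
C = 0.1661 M

0.1661 M


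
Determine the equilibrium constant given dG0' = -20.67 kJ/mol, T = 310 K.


Keq = exp(-dG0 * 1000 / (R * T))
Keq = exp(-(-20.67) * 1000 / (8.314 * 310))
Keq = 3040.8625

3040.8625


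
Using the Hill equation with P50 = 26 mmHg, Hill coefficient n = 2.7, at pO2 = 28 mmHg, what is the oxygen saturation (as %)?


Y = pO2^n / (P50^n + pO2^n)
Y = 28^2.7 / (26^2.7 + 28^2.7)
Y = 54.99%

54.99%


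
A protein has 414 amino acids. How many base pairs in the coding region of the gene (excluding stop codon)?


Each amino acid = 1 codon = 3 bp
bp = 414 * 3 = 1242 bp

1242 bp


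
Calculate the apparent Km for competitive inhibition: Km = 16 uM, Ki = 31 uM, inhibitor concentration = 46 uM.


Km_app = Km * (1 + [I]/Ki)
Km_app = 16 * (1 + 46/31)
Km_app = 39.7419 uM

39.7419 uM


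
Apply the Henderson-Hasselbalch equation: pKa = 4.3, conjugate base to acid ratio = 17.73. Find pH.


pH = pKa + log10([A-]/[HA])
pH = 4.3 + log10(17.73)
pH = 5.5487

5.5487


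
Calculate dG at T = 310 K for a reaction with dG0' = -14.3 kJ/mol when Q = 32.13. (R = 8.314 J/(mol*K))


dG = dG0' + RT * ln(Q) / 1000
dG = -14.3 + 8.314 * 310 * ln(32.13) / 1000
dG = -5.3572 kJ/mol

-5.3572 kJ/mol


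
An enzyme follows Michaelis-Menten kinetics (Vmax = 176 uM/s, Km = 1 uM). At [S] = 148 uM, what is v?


v = Vmax * [S] / (Km + [S])
v = 176 * 148 / (1 + 148)
v = 174.8188 uM/s

174.8188 uM/s


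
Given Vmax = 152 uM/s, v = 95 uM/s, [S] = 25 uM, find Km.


Km = [S] * (Vmax - v) / v
Km = 25 * (152 - 95) / 95
Km = 15.0 uM

15.0 uM


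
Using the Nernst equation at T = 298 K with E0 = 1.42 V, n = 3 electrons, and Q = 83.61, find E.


E = E0 - (RT/nF) * ln(Q)
E = 1.42 - (8.314 * 298 / (3 * 96485)) * ln(83.61)
E = 1.3821 V

1.3821 V


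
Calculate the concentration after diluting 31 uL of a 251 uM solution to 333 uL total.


C2 = C1 * V1 / V2
C2 = 251 * 31 / 333
C2 = 23.3664 uM

23.3664 uM


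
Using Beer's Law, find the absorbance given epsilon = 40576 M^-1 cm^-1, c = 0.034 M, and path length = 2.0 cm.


A = epsilon * c * l
A = 40576 * 0.034 * 2.0
A = 2759.168

2759.168


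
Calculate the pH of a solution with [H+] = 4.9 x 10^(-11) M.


pH = -log10([H+])
pH = -log10(4.9 x 10^(-11))
pH = 10.3098

10.3098


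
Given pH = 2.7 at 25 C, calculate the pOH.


pOH = 14 - pH
pOH = 14 - 2.7
pOH = 11.3

11.3


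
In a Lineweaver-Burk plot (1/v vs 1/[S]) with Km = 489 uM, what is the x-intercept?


x-intercept = -1/Km
= -1/489
= -0.002 1/uM

-0.002 1/uM


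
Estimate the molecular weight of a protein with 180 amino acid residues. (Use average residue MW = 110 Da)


MW = n_residues * 110 Da
MW = 180 * 110
MW = 19800 Da

19800 Da


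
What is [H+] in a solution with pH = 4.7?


[H+] = 10^(-pH)
[H+] = 10^(-4.7)
[H+] = 1.995e-05 M

1.995e-05 M


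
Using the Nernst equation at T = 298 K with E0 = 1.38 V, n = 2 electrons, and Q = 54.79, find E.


E = E0 - (RT/nF) * ln(Q)
E = 1.38 - (8.314 * 298 / (2 * 96485)) * ln(54.79)
E = 1.3286 V

1.3286 V


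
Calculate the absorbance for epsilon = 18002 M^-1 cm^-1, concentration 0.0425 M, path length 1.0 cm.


A = epsilon * c * l
A = 18002 * 0.0425 * 1.0
A = 765.085

765.085


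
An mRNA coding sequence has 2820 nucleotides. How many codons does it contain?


codons = nucleotides / 3
codons = 2820 / 3 = 940

940


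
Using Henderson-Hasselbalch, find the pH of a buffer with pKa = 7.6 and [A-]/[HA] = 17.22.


pH = pKa + log10([A-]/[HA])
pH = 7.6 + log10(17.22)
pH = 8.836

8.836


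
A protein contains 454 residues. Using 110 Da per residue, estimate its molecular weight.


MW = n_residues * 110 Da
MW = 454 * 110
MW = 49940 Da

49940 Da


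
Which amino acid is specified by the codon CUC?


Standard genetic code lookup.
Codon CUC -> Leu

Leu


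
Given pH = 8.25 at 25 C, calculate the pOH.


pOH = 14 - pH
pOH = 14 - 8.25
pOH = 5.75

5.75


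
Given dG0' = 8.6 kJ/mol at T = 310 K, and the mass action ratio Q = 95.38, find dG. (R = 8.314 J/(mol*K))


dG = dG0' + RT * ln(Q) / 1000
dG = 8.6 + 8.314 * 310 * ln(95.38) / 1000
dG = 20.3472 kJ/mol

20.3472 kJ/mol


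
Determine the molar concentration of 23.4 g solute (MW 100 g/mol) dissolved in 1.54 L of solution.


C = (mass / MW) / volume
C = (23.4 / 100) / 1.54
C = 0.1519 M

0.1519 M


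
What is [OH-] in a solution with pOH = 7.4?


[OH-] = 10^(-pOH)
[OH-] = 10^(-7.4)
[OH-] = 3.981e-08 M

3.981e-08 M


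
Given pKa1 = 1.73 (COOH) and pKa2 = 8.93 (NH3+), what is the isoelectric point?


pI = (pKa1 + pKa2) / 2
pI = (1.73 + 8.93) / 2
pI = 5.33

5.33


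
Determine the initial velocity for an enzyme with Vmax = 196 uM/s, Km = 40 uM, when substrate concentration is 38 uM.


v = Vmax * [S] / (Km + [S])
v = 196 * 38 / (40 + 38)
v = 95.4872 uM/s

95.4872 uM/s


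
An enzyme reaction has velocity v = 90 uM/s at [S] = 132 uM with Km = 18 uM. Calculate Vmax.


Vmax = v * (Km + [S]) / [S]
Vmax = 90 * (18 + 132) / 132
Vmax = 102.2727 uM/s

102.2727 uM/s


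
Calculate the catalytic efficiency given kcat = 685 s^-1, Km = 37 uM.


Catalytic efficiency = kcat / Km
= 685 / 37
= 18.5135 uM^-1*s^-1

18.5135 uM^-1*s^-1


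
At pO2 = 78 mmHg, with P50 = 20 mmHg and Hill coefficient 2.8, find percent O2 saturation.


Y = pO2^n / (P50^n + pO2^n)
Y = 78^2.8 / (20^2.8 + 78^2.8)
Y = 97.83%

97.83%


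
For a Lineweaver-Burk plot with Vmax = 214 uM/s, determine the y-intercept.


y-intercept = 1/Vmax
= 1/214
= 0.0047 s/uM

0.0047 s/uM


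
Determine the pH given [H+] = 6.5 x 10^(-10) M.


pH = -log10([H+])
pH = -log10(6.5 x 10^(-10))
pH = 9.1871

9.1871


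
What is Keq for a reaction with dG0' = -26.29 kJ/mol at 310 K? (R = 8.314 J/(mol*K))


Keq = exp(-dG0 * 1000 / (R * T))
Keq = exp(-(-26.29) * 1000 / (8.314 * 310))
Keq = 26915.0049

26915.0049


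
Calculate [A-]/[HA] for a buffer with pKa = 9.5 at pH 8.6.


[A-]/[HA] = 10^(pH - pKa)
= 10^(8.6 - 9.5)
= 0.1259

0.1259


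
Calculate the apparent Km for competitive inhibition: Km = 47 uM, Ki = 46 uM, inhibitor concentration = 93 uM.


Km_app = Km * (1 + [I]/Ki)
Km_app = 47 * (1 + 93/46)
Km_app = 142.0217 uM

142.0217 uM


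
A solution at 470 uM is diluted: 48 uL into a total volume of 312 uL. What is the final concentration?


C2 = C1 * V1 / V2
C2 = 470 * 48 / 312
C2 = 72.3077 uM

72.3077 uM


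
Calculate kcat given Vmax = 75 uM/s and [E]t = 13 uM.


kcat = Vmax / [E]t
kcat = 75 / 13
kcat = 5.7692 s^-1

5.7692 s^-1


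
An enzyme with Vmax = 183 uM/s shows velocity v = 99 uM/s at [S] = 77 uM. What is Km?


Km = [S] * (Vmax - v) / v
Km = 77 * (183 - 99) / 99
Km = 65.3333 uM

65.3333 uM


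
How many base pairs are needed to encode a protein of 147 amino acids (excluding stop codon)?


Each amino acid = 1 codon = 3 bp
bp = 147 * 3 = 441 bp

441 bp


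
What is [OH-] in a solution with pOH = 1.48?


[OH-] = 10^(-pOH)
[OH-] = 10^(-1.48)
[OH-] = 0.0331 M

0.0331 M


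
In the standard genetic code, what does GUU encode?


Standard genetic code lookup.
Codon GUU -> Val

Val


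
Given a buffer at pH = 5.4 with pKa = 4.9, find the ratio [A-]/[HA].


[A-]/[HA] = 10^(pH - pKa)
= 10^(5.4 - 4.9)
= 3.1623

3.1623


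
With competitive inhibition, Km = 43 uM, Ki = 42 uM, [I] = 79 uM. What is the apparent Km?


Km_app = Km * (1 + [I]/Ki)
Km_app = 43 * (1 + 79/42)
Km_app = 123.881 uM

123.881 uM


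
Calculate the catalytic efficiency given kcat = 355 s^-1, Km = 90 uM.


Catalytic efficiency = kcat / Km
= 355 / 90
= 3.9444 uM^-1*s^-1

3.9444 uM^-1*s^-1


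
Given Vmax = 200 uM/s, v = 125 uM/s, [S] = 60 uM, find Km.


Km = [S] * (Vmax - v) / v
Km = 60 * (200 - 125) / 125
Km = 36.0 uM

36.0 uM


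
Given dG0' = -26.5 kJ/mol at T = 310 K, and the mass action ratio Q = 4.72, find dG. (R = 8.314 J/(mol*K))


dG = dG0' + RT * ln(Q) / 1000
dG = -26.5 + 8.314 * 310 * ln(4.72) / 1000
dG = -22.5005 kJ/mol

-22.5005 kJ/mol


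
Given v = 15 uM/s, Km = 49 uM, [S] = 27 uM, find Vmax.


Vmax = v * (Km + [S]) / [S]
Vmax = 15 * (49 + 27) / 27
Vmax = 42.2222 uM/s

42.2222 uM/s


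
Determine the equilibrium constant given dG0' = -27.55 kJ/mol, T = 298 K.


Keq = exp(-dG0 * 1000 / (R * T))
Keq = exp(-(-27.55) * 1000 / (8.314 * 298))
Keq = 67491.5423

67491.5423


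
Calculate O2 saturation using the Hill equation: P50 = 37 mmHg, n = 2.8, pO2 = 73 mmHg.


Y = pO2^n / (P50^n + pO2^n)
Y = 73^2.8 / (37^2.8 + 73^2.8)
Y = 87.02%

87.02%


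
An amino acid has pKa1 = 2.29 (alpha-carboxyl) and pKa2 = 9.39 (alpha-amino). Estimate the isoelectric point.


pI = (pKa1 + pKa2) / 2
pI = (2.29 + 9.39) / 2
pI = 5.84

5.84


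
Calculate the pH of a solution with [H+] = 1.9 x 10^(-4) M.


pH = -log10([H+])
pH = -log10(1.9 x 10^(-4))
pH = 3.7212

3.7212


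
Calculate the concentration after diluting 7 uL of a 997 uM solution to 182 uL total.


C2 = C1 * V1 / V2
C2 = 997 * 7 / 182
C2 = 38.3462 uM

38.3462 uM


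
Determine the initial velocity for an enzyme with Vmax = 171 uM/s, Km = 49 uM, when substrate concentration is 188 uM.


v = Vmax * [S] / (Km + [S])
v = 171 * 188 / (49 + 188)
v = 135.6456 uM/s

135.6456 uM/s


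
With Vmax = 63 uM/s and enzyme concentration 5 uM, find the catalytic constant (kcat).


kcat = Vmax / [E]t
kcat = 63 / 5
kcat = 12.6 s^-1

12.6 s^-1


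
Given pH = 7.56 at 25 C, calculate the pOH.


pOH = 14 - pH
pOH = 14 - 7.56
pOH = 6.44

6.44


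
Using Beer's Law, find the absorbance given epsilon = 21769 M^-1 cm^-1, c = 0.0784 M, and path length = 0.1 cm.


A = epsilon * c * l
A = 21769 * 0.0784 * 0.1
A = 170.669

170.669


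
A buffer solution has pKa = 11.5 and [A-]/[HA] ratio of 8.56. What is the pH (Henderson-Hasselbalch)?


pH = pKa + log10([A-]/[HA])
pH = 11.5 + log10(8.56)
pH = 12.4325

12.4325


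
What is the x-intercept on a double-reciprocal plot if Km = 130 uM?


x-intercept = -1/Km
= -1/130
= -0.0077 1/uM

-0.0077 1/uM


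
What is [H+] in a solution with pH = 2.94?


[H+] = 10^(-pH)
[H+] = 10^(-2.94)
[H+] = 0.0011 M

0.0011 M


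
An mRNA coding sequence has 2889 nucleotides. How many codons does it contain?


codons = nucleotides / 3
codons = 2889 / 3 = 963

963


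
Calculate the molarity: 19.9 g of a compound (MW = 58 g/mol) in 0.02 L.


C = (mass / MW) / volume
C = (19.9 / 58) / 0.02
C = 17.1552 M

17.1552 M


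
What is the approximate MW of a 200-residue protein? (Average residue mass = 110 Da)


MW = n_residues * 110 Da
MW = 200 * 110
MW = 22000 Da

22000 Da


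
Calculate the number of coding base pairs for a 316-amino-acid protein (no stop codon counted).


Each amino acid = 1 codon = 3 bp
bp = 316 * 3 = 948 bp

948 bp


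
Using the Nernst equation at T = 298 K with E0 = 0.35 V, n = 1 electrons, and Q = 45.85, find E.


E = E0 - (RT/nF) * ln(Q)
E = 0.35 - (8.314 * 298 / (1 * 96485)) * ln(45.85)
E = 0.2518 V

0.2518 V


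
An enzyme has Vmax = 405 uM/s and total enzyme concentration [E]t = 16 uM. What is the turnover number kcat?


kcat = Vmax / [E]t
kcat = 405 / 16
kcat = 25.3125 s^-1

25.3125 s^-1


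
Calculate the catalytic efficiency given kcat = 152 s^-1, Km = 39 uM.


Catalytic efficiency = kcat / Km
= 152 / 39
= 3.8974 uM^-1*s^-1

3.8974 uM^-1*s^-1


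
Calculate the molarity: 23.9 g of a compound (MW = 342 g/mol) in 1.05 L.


C = (mass / MW) / volume
C = (23.9 / 342) / 1.05
C = 0.0666 M

0.0666 M


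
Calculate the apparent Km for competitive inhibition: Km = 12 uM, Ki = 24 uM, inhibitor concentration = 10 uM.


Km_app = Km * (1 + [I]/Ki)
Km_app = 12 * (1 + 10/24)
Km_app = 17.0 uM

17.0 uM


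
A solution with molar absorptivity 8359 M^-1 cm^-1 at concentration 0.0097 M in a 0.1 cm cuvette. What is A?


A = epsilon * c * l
A = 8359 * 0.0097 * 0.1
A = 8.1082

8.1082


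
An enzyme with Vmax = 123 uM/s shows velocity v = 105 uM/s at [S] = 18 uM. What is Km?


Km = [S] * (Vmax - v) / v
Km = 18 * (123 - 105) / 105
Km = 3.0857 uM

3.0857 uM


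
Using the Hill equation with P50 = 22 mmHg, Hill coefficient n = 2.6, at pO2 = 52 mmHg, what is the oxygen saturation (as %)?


Y = pO2^n / (P50^n + pO2^n)
Y = 52^2.6 / (22^2.6 + 52^2.6)
Y = 90.35%

90.35%


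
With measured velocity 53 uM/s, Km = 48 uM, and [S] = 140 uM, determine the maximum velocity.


Vmax = v * (Km + [S]) / [S]
Vmax = 53 * (48 + 140) / 140
Vmax = 71.1714 uM/s

71.1714 uM/s


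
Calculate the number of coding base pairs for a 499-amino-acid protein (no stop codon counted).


Each amino acid = 1 codon = 3 bp
bp = 499 * 3 = 1497 bp

1497 bp


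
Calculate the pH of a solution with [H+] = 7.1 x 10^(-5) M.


pH = -log10([H+])
pH = -log10(7.1 x 10^(-5))
pH = 4.1487

4.1487


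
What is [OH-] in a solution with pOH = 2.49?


[OH-] = 10^(-pOH)
[OH-] = 10^(-2.49)
[OH-] = 0.0032 M

0.0032 M


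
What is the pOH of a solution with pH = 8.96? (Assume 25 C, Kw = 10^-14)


pOH = 14 - pH
pOH = 14 - 8.96
pOH = 5.04

5.04


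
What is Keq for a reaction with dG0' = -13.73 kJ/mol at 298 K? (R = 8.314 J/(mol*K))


Keq = exp(-dG0 * 1000 / (R * T))
Keq = exp(-(-13.73) * 1000 / (8.314 * 298))
Keq = 255.1154

255.1154


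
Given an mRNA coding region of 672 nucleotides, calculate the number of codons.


codons = nucleotides / 3
codons = 672 / 3 = 224

224


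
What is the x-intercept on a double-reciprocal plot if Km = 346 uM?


x-intercept = -1/Km
= -1/346
= -0.0029 1/uM

-0.0029 1/uM


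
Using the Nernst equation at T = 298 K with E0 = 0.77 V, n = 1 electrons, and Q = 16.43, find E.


E = E0 - (RT/nF) * ln(Q)
E = 0.77 - (8.314 * 298 / (1 * 96485)) * ln(16.43)
E = 0.6981 V

0.6981 V


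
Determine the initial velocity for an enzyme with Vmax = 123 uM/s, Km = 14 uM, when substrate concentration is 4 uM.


v = Vmax * [S] / (Km + [S])
v = 123 * 4 / (14 + 4)
v = 27.3333 uM/s

27.3333 uM/s


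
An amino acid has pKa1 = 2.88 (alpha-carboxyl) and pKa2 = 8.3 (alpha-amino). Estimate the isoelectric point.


pI = (pKa1 + pKa2) / 2
pI = (2.88 + 8.3) / 2
pI = 5.59

5.59


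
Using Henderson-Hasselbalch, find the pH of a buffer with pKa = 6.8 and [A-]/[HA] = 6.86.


pH = pKa + log10([A-]/[HA])
pH = 6.8 + log10(6.86)
pH = 7.6363

7.6363


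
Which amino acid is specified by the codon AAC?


Standard genetic code lookup.
Codon AAC -> Asn

Asn


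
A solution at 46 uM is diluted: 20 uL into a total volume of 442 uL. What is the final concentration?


C2 = C1 * V1 / V2
C2 = 46 * 20 / 442
C2 = 2.0814 uM

2.0814 uM


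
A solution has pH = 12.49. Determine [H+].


[H+] = 10^(-pH)
[H+] = 10^(-12.49)
[H+] = 3.236e-13 M

3.236e-13 M


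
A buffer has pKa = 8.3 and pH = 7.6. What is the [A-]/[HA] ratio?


[A-]/[HA] = 10^(pH - pKa)
= 10^(7.6 - 8.3)
= 0.1995

0.1995


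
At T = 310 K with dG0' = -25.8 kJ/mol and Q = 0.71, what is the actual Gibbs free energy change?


dG = dG0' + RT * ln(Q) / 1000
dG = -25.8 + 8.314 * 310 * ln(0.71) / 1000
dG = -26.6827 kJ/mol

-26.6827 kJ/mol


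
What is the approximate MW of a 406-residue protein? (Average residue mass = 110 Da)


MW = n_residues * 110 Da
MW = 406 * 110
MW = 44660 Da

44660 Da


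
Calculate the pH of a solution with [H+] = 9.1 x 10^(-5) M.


pH = -log10([H+])
pH = -log10(9.1 x 10^(-5))
pH = 4.041

4.041


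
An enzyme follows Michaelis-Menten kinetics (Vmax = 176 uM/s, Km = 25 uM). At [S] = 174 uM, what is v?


v = Vmax * [S] / (Km + [S])
v = 176 * 174 / (25 + 174)
v = 153.8894 uM/s

153.8894 uM/s


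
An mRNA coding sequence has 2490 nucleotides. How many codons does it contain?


codons = nucleotides / 3
codons = 2490 / 3 = 830

830


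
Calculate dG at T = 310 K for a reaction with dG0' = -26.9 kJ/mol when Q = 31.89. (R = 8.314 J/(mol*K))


dG = dG0' + RT * ln(Q) / 1000
dG = -26.9 + 8.314 * 310 * ln(31.89) / 1000
dG = -17.9765 kJ/mol

-17.9765 kJ/mol


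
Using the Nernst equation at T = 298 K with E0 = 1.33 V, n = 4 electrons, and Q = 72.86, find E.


E = E0 - (RT/nF) * ln(Q)
E = 1.33 - (8.314 * 298 / (4 * 96485)) * ln(72.86)
E = 1.3025 V

1.3025 V


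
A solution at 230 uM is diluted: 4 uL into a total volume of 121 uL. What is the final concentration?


C2 = C1 * V1 / V2
C2 = 230 * 4 / 121
C2 = 7.6033 uM

7.6033 uM


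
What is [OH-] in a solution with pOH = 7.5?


[OH-] = 10^(-pOH)
[OH-] = 10^(-7.5)
[OH-] = 3.162e-08 M

3.162e-08 M


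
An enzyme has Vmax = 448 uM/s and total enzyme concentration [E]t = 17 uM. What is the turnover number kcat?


kcat = Vmax / [E]t
kcat = 448 / 17
kcat = 26.3529 s^-1

26.3529 s^-1


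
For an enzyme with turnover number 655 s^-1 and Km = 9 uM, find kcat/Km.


Catalytic efficiency = kcat / Km
= 655 / 9
= 72.7778 uM^-1*s^-1

72.7778 uM^-1*s^-1


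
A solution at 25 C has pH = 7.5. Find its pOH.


pOH = 14 - pH
pOH = 14 - 7.5
pOH = 6.5

6.5


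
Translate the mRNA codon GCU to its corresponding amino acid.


Standard genetic code lookup.
Codon GCU -> Ala

Ala


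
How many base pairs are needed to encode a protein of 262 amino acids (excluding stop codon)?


Each amino acid = 1 codon = 3 bp
bp = 262 * 3 = 786 bp

786 bp


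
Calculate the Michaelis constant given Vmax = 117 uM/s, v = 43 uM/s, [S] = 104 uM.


Km = [S] * (Vmax - v) / v
Km = 104 * (117 - 43) / 43
Km = 178.9767 uM

178.9767 uM


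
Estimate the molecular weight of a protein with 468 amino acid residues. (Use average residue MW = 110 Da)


MW = n_residues * 110 Da
MW = 468 * 110
MW = 51480 Da

51480 Da


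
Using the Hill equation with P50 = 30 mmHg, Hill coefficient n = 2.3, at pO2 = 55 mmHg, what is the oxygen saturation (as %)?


Y = pO2^n / (P50^n + pO2^n)
Y = 55^2.3 / (30^2.3 + 55^2.3)
Y = 80.12%

80.12%


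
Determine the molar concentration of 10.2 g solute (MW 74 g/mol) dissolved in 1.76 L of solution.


C = (mass / MW) / volume
C = (10.2 / 74) / 1.76
C = 0.0783 M

0.0783 M


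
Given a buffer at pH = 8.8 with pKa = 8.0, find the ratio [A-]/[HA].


[A-]/[HA] = 10^(pH - pKa)
= 10^(8.8 - 8.0)
= 6.3096

6.3096


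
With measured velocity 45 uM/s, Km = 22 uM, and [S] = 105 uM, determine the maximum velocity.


Vmax = v * (Km + [S]) / [S]
Vmax = 45 * (22 + 105) / 105
Vmax = 54.4286 uM/s

54.4286 uM/s


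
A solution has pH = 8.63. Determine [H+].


[H+] = 10^(-pH)
[H+] = 10^(-8.63)
[H+] = 2.344e-09 M

2.344e-09 M


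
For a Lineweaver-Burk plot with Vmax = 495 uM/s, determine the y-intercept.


y-intercept = 1/Vmax
= 1/495
= 0.002 s/uM

0.002 s/uM


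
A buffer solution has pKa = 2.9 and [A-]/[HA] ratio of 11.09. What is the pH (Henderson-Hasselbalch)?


pH = pKa + log10([A-]/[HA])
pH = 2.9 + log10(11.09)
pH = 3.9449

3.9449


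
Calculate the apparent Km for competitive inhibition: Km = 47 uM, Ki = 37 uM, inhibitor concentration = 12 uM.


Km_app = Km * (1 + [I]/Ki)
Km_app = 47 * (1 + 12/37)
Km_app = 62.2432 uM

62.2432 uM


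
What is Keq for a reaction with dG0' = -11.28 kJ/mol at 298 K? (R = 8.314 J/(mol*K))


Keq = exp(-dG0 * 1000 / (R * T))
Keq = exp(-(-11.28) * 1000 / (8.314 * 298))
Keq = 94.902

94.902


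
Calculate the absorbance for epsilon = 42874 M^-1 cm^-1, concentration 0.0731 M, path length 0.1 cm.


A = epsilon * c * l
A = 42874 * 0.0731 * 0.1
A = 313.4089

313.4089


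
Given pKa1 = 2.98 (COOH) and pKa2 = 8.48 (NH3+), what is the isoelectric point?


pI = (pKa1 + pKa2) / 2
pI = (2.98 + 8.48) / 2
pI = 5.73

5.73


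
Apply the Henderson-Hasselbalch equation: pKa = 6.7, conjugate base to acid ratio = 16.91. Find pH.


pH = pKa + log10([A-]/[HA])
pH = 6.7 + log10(16.91)
pH = 7.9281

7.9281


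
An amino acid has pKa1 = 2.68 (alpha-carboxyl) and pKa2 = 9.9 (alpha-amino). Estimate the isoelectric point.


pI = (pKa1 + pKa2) / 2
pI = (2.68 + 9.9) / 2
pI = 6.29

6.29


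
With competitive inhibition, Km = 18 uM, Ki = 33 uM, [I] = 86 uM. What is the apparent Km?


Km_app = Km * (1 + [I]/Ki)
Km_app = 18 * (1 + 86/33)
Km_app = 64.9091 uM

64.9091 uM


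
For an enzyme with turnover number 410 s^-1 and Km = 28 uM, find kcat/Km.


Catalytic efficiency = kcat / Km
= 410 / 28
= 14.6429 uM^-1*s^-1

14.6429 uM^-1*s^-1


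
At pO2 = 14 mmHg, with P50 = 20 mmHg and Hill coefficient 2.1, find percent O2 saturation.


Y = pO2^n / (P50^n + pO2^n)
Y = 14^2.1 / (20^2.1 + 14^2.1)
Y = 32.1%

32.1%


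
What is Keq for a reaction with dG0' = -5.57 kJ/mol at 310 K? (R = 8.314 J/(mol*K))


Keq = exp(-dG0 * 1000 / (R * T))
Keq = exp(-(-5.57) * 1000 / (8.314 * 310))
Keq = 8.6811

8.6811


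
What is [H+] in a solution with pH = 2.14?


[H+] = 10^(-pH)
[H+] = 10^(-2.14)
[H+] = 0.0072 M

0.0072 M


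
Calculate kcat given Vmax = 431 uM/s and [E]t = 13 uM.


kcat = Vmax / [E]t
kcat = 431 / 13
kcat = 33.1538 s^-1

33.1538 s^-1


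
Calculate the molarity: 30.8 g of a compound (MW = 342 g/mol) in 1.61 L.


C = (mass / MW) / volume
C = (30.8 / 342) / 1.61
C = 0.0559 M

0.0559 M


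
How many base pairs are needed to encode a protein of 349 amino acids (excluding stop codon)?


Each amino acid = 1 codon = 3 bp
bp = 349 * 3 = 1047 bp

1047 bp


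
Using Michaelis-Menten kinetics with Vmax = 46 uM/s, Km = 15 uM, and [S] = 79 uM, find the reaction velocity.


v = Vmax * [S] / (Km + [S])
v = 46 * 79 / (15 + 79)
v = 38.6596 uM/s

38.6596 uM/s


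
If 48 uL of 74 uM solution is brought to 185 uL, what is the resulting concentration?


C2 = C1 * V1 / V2
C2 = 74 * 48 / 185
C2 = 19.2 uM

19.2 uM


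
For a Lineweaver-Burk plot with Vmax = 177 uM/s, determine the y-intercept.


y-intercept = 1/Vmax
= 1/177
= 0.0056 s/uM

0.0056 s/uM


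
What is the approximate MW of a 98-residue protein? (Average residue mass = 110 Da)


MW = n_residues * 110 Da
MW = 98 * 110
MW = 10780 Da

10780 Da


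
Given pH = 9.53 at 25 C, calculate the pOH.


pOH = 14 - pH
pOH = 14 - 9.53
pOH = 4.47

4.47


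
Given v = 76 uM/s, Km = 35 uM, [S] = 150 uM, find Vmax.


Vmax = v * (Km + [S]) / [S]
Vmax = 76 * (35 + 150) / 150
Vmax = 93.7333 uM/s

93.7333 uM/s


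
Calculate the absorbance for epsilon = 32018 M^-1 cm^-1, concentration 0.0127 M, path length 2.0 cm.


A = epsilon * c * l
A = 32018 * 0.0127 * 2.0
A = 813.2572

813.2572


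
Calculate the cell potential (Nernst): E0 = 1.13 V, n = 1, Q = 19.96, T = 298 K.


E = E0 - (RT/nF) * ln(Q)
E = 1.13 - (8.314 * 298 / (1 * 96485)) * ln(19.96)
E = 1.0531 V

1.0531 V


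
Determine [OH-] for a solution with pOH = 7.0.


[OH-] = 10^(-pOH)
[OH-] = 10^(-7.0)
[OH-] = 1.000e-07 M

1.000e-07 M


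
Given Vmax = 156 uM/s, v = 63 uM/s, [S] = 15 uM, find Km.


Km = [S] * (Vmax - v) / v
Km = 15 * (156 - 63) / 63
Km = 22.1429 uM

22.1429 uM


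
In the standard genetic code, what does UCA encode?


Standard genetic code lookup.
Codon UCA -> Ser

Ser


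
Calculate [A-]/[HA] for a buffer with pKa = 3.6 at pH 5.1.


[A-]/[HA] = 10^(pH - pKa)
= 10^(5.1 - 3.6)
= 31.6228

31.6228


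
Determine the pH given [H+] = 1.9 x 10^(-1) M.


pH = -log10([H+])
pH = -log10(1.9 x 10^(-1))
pH = 0.7212

0.7212


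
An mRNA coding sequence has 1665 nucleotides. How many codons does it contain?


codons = nucleotides / 3
codons = 1665 / 3 = 555

555


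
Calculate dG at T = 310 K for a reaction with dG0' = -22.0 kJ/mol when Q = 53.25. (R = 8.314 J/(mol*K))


dG = dG0' + RT * ln(Q) / 1000
dG = -22.0 + 8.314 * 310 * ln(53.25) / 1000
dG = -11.7551 kJ/mol

-11.7551 kJ/mol


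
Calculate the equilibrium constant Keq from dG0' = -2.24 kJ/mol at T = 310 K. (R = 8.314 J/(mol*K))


Keq = exp(-dG0 * 1000 / (R * T))
Keq = exp(-(-2.24) * 1000 / (8.314 * 310))
Keq = 2.3848

2.3848


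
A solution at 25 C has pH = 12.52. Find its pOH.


pOH = 14 - pH
pOH = 14 - 12.52
pOH = 1.48

1.48


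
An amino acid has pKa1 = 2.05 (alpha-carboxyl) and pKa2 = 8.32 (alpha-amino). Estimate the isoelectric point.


pI = (pKa1 + pKa2) / 2
pI = (2.05 + 8.32) / 2
pI = 5.185

5.185


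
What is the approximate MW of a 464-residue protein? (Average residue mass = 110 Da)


MW = n_residues * 110 Da
MW = 464 * 110
MW = 51040 Da

51040 Da


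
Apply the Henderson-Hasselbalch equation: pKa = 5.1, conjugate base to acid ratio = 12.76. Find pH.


pH = pKa + log10([A-]/[HA])
pH = 5.1 + log10(12.76)
pH = 6.2059

6.2059


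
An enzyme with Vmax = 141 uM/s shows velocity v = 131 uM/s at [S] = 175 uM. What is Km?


Km = [S] * (Vmax - v) / v
Km = 175 * (141 - 131) / 131
Km = 13.3588 uM

13.3588 uM


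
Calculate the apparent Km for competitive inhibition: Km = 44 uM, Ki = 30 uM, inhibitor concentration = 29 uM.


Km_app = Km * (1 + [I]/Ki)
Km_app = 44 * (1 + 29/30)
Km_app = 86.5333 uM

86.5333 uM


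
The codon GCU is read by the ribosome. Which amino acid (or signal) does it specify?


Standard genetic code lookup.
Codon GCU -> Ala

Ala


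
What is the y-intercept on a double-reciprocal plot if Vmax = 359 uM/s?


y-intercept = 1/Vmax
= 1/359
= 0.0028 s/uM

0.0028 s/uM


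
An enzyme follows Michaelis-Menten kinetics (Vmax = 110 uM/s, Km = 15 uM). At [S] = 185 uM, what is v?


v = Vmax * [S] / (Km + [S])
v = 110 * 185 / (15 + 185)
v = 101.75 uM/s

101.75 uM/s


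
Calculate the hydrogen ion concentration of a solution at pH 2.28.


[H+] = 10^(-pH)
[H+] = 10^(-2.28)
[H+] = 0.0052 M

0.0052 M


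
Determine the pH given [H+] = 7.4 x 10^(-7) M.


pH = -log10([H+])
pH = -log10(7.4 x 10^(-7))
pH = 6.1308

6.1308


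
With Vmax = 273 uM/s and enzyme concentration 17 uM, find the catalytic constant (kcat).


kcat = Vmax / [E]t
kcat = 273 / 17
kcat = 16.0588 s^-1

16.0588 s^-1


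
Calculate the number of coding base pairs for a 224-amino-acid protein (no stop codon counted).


Each amino acid = 1 codon = 3 bp
bp = 224 * 3 = 672 bp

672 bp


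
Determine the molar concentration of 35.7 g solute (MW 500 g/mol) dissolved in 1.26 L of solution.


C = (mass / MW) / volume
C = (35.7 / 500) / 1.26
C = 0.0567 M

0.0567 M


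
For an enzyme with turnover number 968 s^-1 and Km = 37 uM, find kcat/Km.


Catalytic efficiency = kcat / Km
= 968 / 37
= 26.1622 uM^-1*s^-1

26.1622 uM^-1*s^-1


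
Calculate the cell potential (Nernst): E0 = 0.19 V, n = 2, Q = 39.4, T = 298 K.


E = E0 - (RT/nF) * ln(Q)
E = 0.19 - (8.314 * 298 / (2 * 96485)) * ln(39.4)
E = 0.1428 V

0.1428 V


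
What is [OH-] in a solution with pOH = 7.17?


[OH-] = 10^(-pOH)
[OH-] = 10^(-7.17)
[OH-] = 6.761e-08 M

6.761e-08 M


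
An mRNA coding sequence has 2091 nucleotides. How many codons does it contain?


codons = nucleotides / 3
codons = 2091 / 3 = 697

697


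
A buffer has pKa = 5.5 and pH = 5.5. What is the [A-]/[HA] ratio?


[A-]/[HA] = 10^(pH - pKa)
= 10^(5.5 - 5.5)
= 1.0

1.0


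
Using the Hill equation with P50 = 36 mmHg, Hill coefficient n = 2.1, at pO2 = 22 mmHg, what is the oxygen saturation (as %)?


Y = pO2^n / (P50^n + pO2^n)
Y = 22^2.1 / (36^2.1 + 22^2.1)
Y = 26.23%

26.23%


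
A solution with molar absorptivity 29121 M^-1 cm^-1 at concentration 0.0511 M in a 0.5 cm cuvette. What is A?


A = epsilon * c * l
A = 29121 * 0.0511 * 0.5
A = 744.0416

744.0416


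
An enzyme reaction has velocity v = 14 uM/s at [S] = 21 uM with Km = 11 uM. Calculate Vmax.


Vmax = v * (Km + [S]) / [S]
Vmax = 14 * (11 + 21) / 21
Vmax = 21.3333 uM/s

21.3333 uM/s


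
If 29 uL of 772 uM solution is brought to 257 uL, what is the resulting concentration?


C2 = C1 * V1 / V2
C2 = 772 * 29 / 257
C2 = 87.1128 uM

87.1128 uM


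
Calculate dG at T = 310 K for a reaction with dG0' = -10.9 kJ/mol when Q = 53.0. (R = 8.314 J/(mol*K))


dG = dG0' + RT * ln(Q) / 1000
dG = -10.9 + 8.314 * 310 * ln(53.0) / 1000
dG = -0.6672 kJ/mol

-0.6672 kJ/mol


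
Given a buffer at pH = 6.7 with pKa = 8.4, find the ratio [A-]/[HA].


[A-]/[HA] = 10^(pH - pKa)
= 10^(6.7 - 8.4)
= 0.02

0.02


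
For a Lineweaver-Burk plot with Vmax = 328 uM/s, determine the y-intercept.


y-intercept = 1/Vmax
= 1/328
= 0.003 s/uM

0.003 s/uM


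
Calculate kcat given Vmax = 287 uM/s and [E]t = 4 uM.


kcat = Vmax / [E]t
kcat = 287 / 4
kcat = 71.75 s^-1

71.75 s^-1


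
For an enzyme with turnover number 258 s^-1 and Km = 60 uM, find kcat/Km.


Catalytic efficiency = kcat / Km
= 258 / 60
= 4.3 uM^-1*s^-1

4.3 uM^-1*s^-1


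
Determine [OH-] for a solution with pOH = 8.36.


[OH-] = 10^(-pOH)
[OH-] = 10^(-8.36)
[OH-] = 4.365e-09 M

4.365e-09 M


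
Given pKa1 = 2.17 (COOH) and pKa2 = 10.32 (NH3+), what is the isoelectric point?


pI = (pKa1 + pKa2) / 2
pI = (2.17 + 10.32) / 2
pI = 6.245

6.245


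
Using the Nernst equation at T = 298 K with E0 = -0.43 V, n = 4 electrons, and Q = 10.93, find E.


E = E0 - (RT/nF) * ln(Q)
E = -0.43 - (8.314 * 298 / (4 * 96485)) * ln(10.93)
E = -0.4454 V

-0.4454 V


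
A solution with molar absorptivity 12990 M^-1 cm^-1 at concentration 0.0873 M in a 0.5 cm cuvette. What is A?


A = epsilon * c * l
A = 12990 * 0.0873 * 0.5
A = 567.0135

567.0135


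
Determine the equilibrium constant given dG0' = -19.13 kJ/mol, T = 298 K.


Keq = exp(-dG0 * 1000 / (R * T))
Keq = exp(-(-19.13) * 1000 / (8.314 * 298))
Keq = 2255.8205

2255.8205


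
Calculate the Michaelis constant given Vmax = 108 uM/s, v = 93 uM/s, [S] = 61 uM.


Km = [S] * (Vmax - v) / v
Km = 61 * (108 - 93) / 93
Km = 9.8387 uM

9.8387 uM


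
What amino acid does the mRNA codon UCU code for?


Standard genetic code lookup.
Codon UCU -> Ser

Ser


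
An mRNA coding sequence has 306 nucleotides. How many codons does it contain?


codons = nucleotides / 3
codons = 306 / 3 = 102

102


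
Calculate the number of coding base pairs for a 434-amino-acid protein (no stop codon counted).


Each amino acid = 1 codon = 3 bp
bp = 434 * 3 = 1302 bp

1302 bp


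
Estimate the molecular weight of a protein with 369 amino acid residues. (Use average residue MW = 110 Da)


MW = n_residues * 110 Da
MW = 369 * 110
MW = 40590 Da

40590 Da


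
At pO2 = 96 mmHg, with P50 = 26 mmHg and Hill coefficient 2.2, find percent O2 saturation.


Y = pO2^n / (P50^n + pO2^n)
Y = 96^2.2 / (26^2.2 + 96^2.2)
Y = 94.65%

94.65%


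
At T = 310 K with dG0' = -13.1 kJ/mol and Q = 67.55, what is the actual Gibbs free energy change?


dG = dG0' + RT * ln(Q) / 1000
dG = -13.1 + 8.314 * 310 * ln(67.55) / 1000
dG = -2.242 kJ/mol

-2.242 kJ/mol


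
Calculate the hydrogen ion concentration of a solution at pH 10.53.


[H+] = 10^(-pH)
[H+] = 10^(-10.53)
[H+] = 2.951e-11 M

2.951e-11 M


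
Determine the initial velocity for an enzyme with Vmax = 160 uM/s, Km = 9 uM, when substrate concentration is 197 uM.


v = Vmax * [S] / (Km + [S])
v = 160 * 197 / (9 + 197)
v = 153.0097 uM/s

153.0097 uM/s


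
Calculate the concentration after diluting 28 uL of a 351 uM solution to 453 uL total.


C2 = C1 * V1 / V2
C2 = 351 * 28 / 453
C2 = 21.6954 uM

21.6954 uM


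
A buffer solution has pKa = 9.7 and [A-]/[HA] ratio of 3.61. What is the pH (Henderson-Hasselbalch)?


pH = pKa + log10([A-]/[HA])
pH = 9.7 + log10(3.61)
pH = 10.2575

10.2575


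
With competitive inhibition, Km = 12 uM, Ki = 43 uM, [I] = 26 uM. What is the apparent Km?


Km_app = Km * (1 + [I]/Ki)
Km_app = 12 * (1 + 26/43)
Km_app = 19.2558 uM

19.2558 uM


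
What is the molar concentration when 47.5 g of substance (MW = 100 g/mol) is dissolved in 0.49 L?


C = (mass / MW) / volume
C = (47.5 / 100) / 0.49
C = 0.9694 M

0.9694 M


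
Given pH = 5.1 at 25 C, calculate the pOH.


pOH = 14 - pH
pOH = 14 - 5.1
pOH = 8.9

8.9


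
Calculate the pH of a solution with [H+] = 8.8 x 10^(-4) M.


pH = -log10([H+])
pH = -log10(8.8 x 10^(-4))
pH = 3.0555

3.0555


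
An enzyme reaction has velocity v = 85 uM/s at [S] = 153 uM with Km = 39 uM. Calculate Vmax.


Vmax = v * (Km + [S]) / [S]
Vmax = 85 * (39 + 153) / 153
Vmax = 106.6667 uM/s

106.6667 uM/s


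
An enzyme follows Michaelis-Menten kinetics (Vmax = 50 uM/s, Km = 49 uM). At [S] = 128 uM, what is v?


v = Vmax * [S] / (Km + [S])
v = 50 * 128 / (49 + 128)
v = 36.1582 uM/s

36.1582 uM/s


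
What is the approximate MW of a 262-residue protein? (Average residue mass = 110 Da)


MW = n_residues * 110 Da
MW = 262 * 110
MW = 28820 Da

28820 Da


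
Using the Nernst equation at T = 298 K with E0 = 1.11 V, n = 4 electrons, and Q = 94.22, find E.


E = E0 - (RT/nF) * ln(Q)
E = 1.11 - (8.314 * 298 / (4 * 96485)) * ln(94.22)
E = 1.0808 V

1.0808 V


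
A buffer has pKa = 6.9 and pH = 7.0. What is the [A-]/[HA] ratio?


[A-]/[HA] = 10^(pH - pKa)
= 10^(7.0 - 6.9)
= 1.2589

1.2589


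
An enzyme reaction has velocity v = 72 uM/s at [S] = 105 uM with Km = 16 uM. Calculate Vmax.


Vmax = v * (Km + [S]) / [S]
Vmax = 72 * (16 + 105) / 105
Vmax = 82.9714 uM/s

82.9714 uM/s


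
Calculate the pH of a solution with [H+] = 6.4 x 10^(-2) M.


pH = -log10([H+])
pH = -log10(6.4 x 10^(-2))
pH = 1.1938

1.1938


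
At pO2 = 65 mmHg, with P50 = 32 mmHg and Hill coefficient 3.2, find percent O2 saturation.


Y = pO2^n / (P50^n + pO2^n)
Y = 65^3.2 / (32^3.2 + 65^3.2)
Y = 90.62%

90.62%


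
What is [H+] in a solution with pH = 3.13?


[H+] = 10^(-pH)
[H+] = 10^(-3.13)
[H+] = 7.413e-04 M

7.413e-04 M
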